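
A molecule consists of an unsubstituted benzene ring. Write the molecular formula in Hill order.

Atom tally by fragment:
  benzene ring core → C:6 H:6
Element totals:
  C: 6
  H: 6

C6H6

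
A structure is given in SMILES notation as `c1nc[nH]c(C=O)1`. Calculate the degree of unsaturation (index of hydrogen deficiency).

Atom tally by fragment:
  imidazole ring core → C:3 H:4 N:2
  (− 1 ring H displaced by substituents)
  + CHO → C:1 H:1 O:1
Element totals:
  C: 4
  H: 4
  N: 2
  O: 1
Molecular formula: C4H4N2O.
DoU = (2C + 2 + N − H − X) / 2 = (2·4 + 2 + 2 − 4 − 0) / 2 = 4.

4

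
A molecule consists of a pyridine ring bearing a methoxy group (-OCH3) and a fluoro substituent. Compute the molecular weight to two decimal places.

127.12 g/mol

Atom tally by fragment:
  pyridine ring core → C:5 H:5 N:1
  (− 2 ring H displaced by substituents)
  + OCH3 → C:1 H:3 O:1
  + F → F:1
Element totals:
  C: 6
  H: 6
  F: 1
  N: 1
  O: 1
Molecular formula: C6H6FNO.
  M = 6(12.011) + 6(1.008) + 18.998 + 14.007 + 15.999
    = 72.066 + 6.048 + 18.998 + 14.007 + 15.999 = 127.118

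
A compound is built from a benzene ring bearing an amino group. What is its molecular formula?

C6H7N

Atom tally by fragment:
  benzene ring core → C:6 H:6
  (− 1 ring H displaced by substituents)
  + NH2 → N:1 H:2
Element totals:
  C: 6
  H: 7
  N: 1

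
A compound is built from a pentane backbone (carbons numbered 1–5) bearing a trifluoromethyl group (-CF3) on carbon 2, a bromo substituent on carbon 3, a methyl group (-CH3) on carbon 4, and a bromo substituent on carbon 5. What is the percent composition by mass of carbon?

26.95%

Atom tally by fragment:
  CH3 → C:1 H:3
  CH(CF3) → C:2 H:1 F:3
  CH(Br) → C:1 H:1 Br:1
  CH(CH3) → C:2 H:4
  CH2Br → C:1 H:2 Br:1
Element totals:
  C: 7
  H: 11
  Br: 2
  F: 3
Molecular formula: C7H11Br2F3.
Molar mass = 311.967 g/mol.
Mass from C: 7 × 12.011 = 84.077 g/mol.
%C = 84.077 / 311.967 × 100 = 26.95%.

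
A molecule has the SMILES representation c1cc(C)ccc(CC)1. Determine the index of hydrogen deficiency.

Atom tally by fragment:
  benzene ring core → C:6 H:6
  (− 2 ring H displaced by substituents)
  + CH3 → C:1 H:3
  + C2H5 → C:2 H:5
Element totals:
  C: 9
  H: 12
Molecular formula: C9H12.
DoU = (2C + 2 + N − H − X) / 2 = (2·9 + 2 + 0 − 12 − 0) / 2 = 4.

4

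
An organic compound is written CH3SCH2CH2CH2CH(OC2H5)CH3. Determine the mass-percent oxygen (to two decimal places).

Atom tally by fragment:
  CH3SCH2 → C:2 H:5 S:1
  CH2 → C:1 H:2
  CH2 → C:1 H:2
  CH(OC2H5) → C:3 H:6 O:1
  CH3 → C:1 H:3
Element totals:
  C: 8
  H: 18
  O: 1
  S: 1
Molecular formula: C8H18OS.
Molar mass = 162.291 g/mol.
Mass from O: 1 × 15.999 = 15.999 g/mol.
%O = 15.999 / 162.291 × 100 = 9.86%.

9.86%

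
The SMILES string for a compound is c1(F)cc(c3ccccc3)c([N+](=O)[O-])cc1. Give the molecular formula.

C12H8FNO2

Atom tally by fragment:
  benzene ring core → C:6 H:6
  (− 3 ring H displaced by substituents)
  + F → F:1
  + C6H5 → C:6 H:5
  + NO2 → N:1 O:2
Element totals:
  C: 12
  H: 8
  F: 1
  N: 1
  O: 2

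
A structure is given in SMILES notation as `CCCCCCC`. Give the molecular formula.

C7H16

Atom tally by fragment:
  CH3 → C:1 H:3
  CH2 → C:1 H:2
  CH2 → C:1 H:2
  CH2 → C:1 H:2
  CH2 → C:1 H:2
  CH2 → C:1 H:2
  CH3 → C:1 H:3
Element totals:
  C: 7
  H: 16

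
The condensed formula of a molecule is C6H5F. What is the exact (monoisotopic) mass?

Element totals:
  C: 6
  H: 5
  F: 1
Molecular formula: C6H5F.
  M = 6(12.0) + 5(1.007825) + 18.998403
    = 72.000000 + 5.039125 + 18.998403 = 96.037528

96.0375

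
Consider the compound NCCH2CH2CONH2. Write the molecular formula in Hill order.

Atom tally by fragment:
  NCCH2 → C:2 H:2 N:1
  CH2CONH2 → C:2 H:4 O:1 N:1
Element totals:
  C: 4
  H: 6
  N: 2
  O: 1

C4H6N2O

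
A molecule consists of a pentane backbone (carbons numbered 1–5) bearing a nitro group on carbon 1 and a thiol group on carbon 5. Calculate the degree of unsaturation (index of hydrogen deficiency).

Atom tally by fragment:
  O2NCH2 → C:1 H:2 N:1 O:2
  CH2 → C:1 H:2
  CH2 → C:1 H:2
  CH2 → C:1 H:2
  CH2SH → C:1 H:3 S:1
Element totals:
  C: 5
  H: 11
  N: 1
  O: 2
  S: 1
Molecular formula: C5H11NO2S.
DoU = (2C + 2 + N − H − X) / 2 = (2·5 + 2 + 1 − 11 − 0) / 2 = 1.

1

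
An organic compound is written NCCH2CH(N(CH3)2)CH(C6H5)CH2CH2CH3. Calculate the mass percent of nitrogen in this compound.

12.16%

Atom tally by fragment:
  NCCH2 → C:2 H:2 N:1
  CH(N(CH3)2) → C:3 H:7 N:1
  CH(C6H5) → C:7 H:6
  CH2 → C:1 H:2
  CH2 → C:1 H:2
  CH3 → C:1 H:3
Element totals:
  C: 15
  H: 22
  N: 2
Molecular formula: C15H22N2.
Molar mass = 230.355 g/mol.
Mass from N: 2 × 14.007 = 28.014 g/mol.
%N = 28.014 / 230.355 × 100 = 12.16%.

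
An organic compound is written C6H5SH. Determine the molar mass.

110.17 g/mol

Atom tally by fragment:
  benzene ring core → C:6 H:6
  (− 1 ring H displaced by substituents)
  + SH → S:1 H:1
Element totals:
  C: 6
  H: 6
  S: 1
Molecular formula: C6H6S.
  M = 6(12.011) + 6(1.008) + 32.06
    = 72.066 + 6.048 + 32.060 = 110.174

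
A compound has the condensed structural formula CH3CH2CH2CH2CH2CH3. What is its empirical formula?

C3H7

Atom tally by fragment:
  CH3 → C:1 H:3
  CH2 → C:1 H:2
  CH2 → C:1 H:2
  CH2 → C:1 H:2
  CH2 → C:1 H:2
  CH3 → C:1 H:3
Element totals:
  C: 6
  H: 14
Molecular formula: C6H14.
gcd of subscripts = 2; dividing each by 2:
  C: 6/2 = 3
  H: 14/2 = 7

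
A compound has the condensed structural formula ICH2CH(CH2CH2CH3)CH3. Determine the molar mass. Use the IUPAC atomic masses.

212.07 g/mol

Atom tally by fragment:
  ICH2 → C:1 H:2 I:1
  CH(CH2CH2CH3) → C:4 H:8
  CH3 → C:1 H:3
Element totals:
  C: 6
  H: 13
  I: 1
Molecular formula: C6H13I.
  M = 6(12.011) + 13(1.008) + 126.904
    = 72.066 + 13.104 + 126.904 = 212.074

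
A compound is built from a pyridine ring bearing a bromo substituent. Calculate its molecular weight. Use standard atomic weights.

158.00 g/mol

Atom tally by fragment:
  pyridine ring core → C:5 H:5 N:1
  (− 1 ring H displaced by substituents)
  + Br → Br:1
Element totals:
  C: 5
  H: 4
  Br: 1
  N: 1
Molecular formula: C5H4BrN.
  M = 5(12.011) + 4(1.008) + 79.904 + 14.007
    = 60.055 + 4.032 + 79.904 + 14.007 = 157.998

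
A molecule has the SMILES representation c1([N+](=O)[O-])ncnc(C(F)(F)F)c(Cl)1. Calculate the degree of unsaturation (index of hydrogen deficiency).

Atom tally by fragment:
  pyrimidine ring core → C:4 H:4 N:2
  (− 3 ring H displaced by substituents)
  + NO2 → N:1 O:2
  + CF3 → C:1 F:3
  + Cl → Cl:1
Element totals:
  C: 5
  H: 1
  Cl: 1
  F: 3
  N: 3
  O: 2
Molecular formula: C5HClF3N3O2.
DoU = (2C + 2 + N − H − X) / 2 = (2·5 + 2 + 3 − 1 − 4) / 2 = 5.

5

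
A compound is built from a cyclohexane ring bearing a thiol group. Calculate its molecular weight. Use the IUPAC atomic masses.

116.22 g/mol

Atom tally by fragment:
  cyclohexane ring core → C:6 H:12
  (− 1 ring H displaced by substituents)
  + SH → S:1 H:1
Element totals:
  C: 6
  H: 12
  S: 1
Molecular formula: C6H12S.
  M = 6(12.011) + 12(1.008) + 32.06
    = 72.066 + 12.096 + 32.060 = 116.222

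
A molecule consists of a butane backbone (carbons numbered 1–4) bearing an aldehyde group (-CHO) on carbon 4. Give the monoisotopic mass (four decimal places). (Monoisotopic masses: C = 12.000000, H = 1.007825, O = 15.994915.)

Atom tally by fragment:
  CH3 → C:1 H:3
  CH2 → C:1 H:2
  CH2 → C:1 H:2
  CH2CHO → C:2 H:3 O:1
Element totals:
  C: 5
  H: 10
  O: 1
Molecular formula: C5H10O.
  M = 5(12.0) + 10(1.007825) + 15.994915
    = 60.000000 + 10.078250 + 15.994915 = 86.073165

86.0732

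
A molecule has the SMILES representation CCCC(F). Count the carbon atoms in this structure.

4

Atom tally by fragment:
  CH3 → C:1 H:3
  CH2 → C:1 H:2
  CH2 → C:1 H:2
  CH2F → C:1 H:2 F:1
Element totals:
  C: 4
  H: 9
  F: 1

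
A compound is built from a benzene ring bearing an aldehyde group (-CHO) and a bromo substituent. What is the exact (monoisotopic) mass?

Atom tally by fragment:
  benzene ring core → C:6 H:6
  (− 2 ring H displaced by substituents)
  + CHO → C:1 H:1 O:1
  + Br → Br:1
Element totals:
  C: 7
  H: 5
  Br: 1
  O: 1
Molecular formula: C7H5BrO.
  M = 7(12.0) + 5(1.007825) + 78.918338 + 15.994915
    = 84.000000 + 5.039125 + 78.918338 + 15.994915 = 183.952378

183.9524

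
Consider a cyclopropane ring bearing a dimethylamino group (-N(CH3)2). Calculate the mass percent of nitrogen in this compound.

Atom tally by fragment:
  cyclopropane ring core → C:3 H:6
  (− 1 ring H displaced by substituents)
  + N(CH3)2 → N:1 C:2 H:6
Element totals:
  C: 5
  H: 11
  N: 1
Molecular formula: C5H11N.
Molar mass = 85.150 g/mol.
Mass from N: 1 × 14.007 = 14.007 g/mol.
%N = 14.007 / 85.150 × 100 = 16.45%.

16.45%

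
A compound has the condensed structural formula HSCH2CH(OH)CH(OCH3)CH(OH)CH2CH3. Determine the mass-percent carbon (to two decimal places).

46.64%

Atom tally by fragment:
  HSCH2 → C:1 H:3 S:1
  CH(OH) → C:1 H:2 O:1
  CH(OCH3) → C:2 H:4 O:1
  CH(OH) → C:1 H:2 O:1
  CH2 → C:1 H:2
  CH3 → C:1 H:3
Element totals:
  C: 7
  H: 16
  O: 3
  S: 1
Molecular formula: C7H16O3S.
Molar mass = 180.262 g/mol.
Mass from C: 7 × 12.011 = 84.077 g/mol.
%C = 84.077 / 180.262 × 100 = 46.64%.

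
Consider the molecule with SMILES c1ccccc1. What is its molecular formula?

Atom tally by fragment:
  benzene ring core → C:6 H:6
Element totals:
  C: 6
  H: 6

C6H6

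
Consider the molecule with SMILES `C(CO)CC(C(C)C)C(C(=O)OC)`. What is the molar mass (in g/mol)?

188.27 g/mol

Atom tally by fragment:
  HOCH2CH2 → C:2 H:5 O:1
  CH2 → C:1 H:2
  CH(CH(CH3)2) → C:4 H:8
  CH2COOCH3 → C:3 H:5 O:2
Element totals:
  C: 10
  H: 20
  O: 3
Molecular formula: C10H20O3.
  M = 10(12.011) + 20(1.008) + 3(15.999)
    = 120.110 + 20.160 + 47.997 = 188.267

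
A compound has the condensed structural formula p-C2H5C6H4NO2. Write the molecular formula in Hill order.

Atom tally by fragment:
  benzene ring core → C:6 H:6
  (− 2 ring H displaced by substituents)
  + C2H5 → C:2 H:5
  + NO2 → N:1 O:2
Element totals:
  C: 8
  H: 9
  N: 1
  O: 2

C8H9NO2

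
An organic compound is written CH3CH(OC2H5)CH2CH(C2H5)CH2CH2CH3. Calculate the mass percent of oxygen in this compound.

Element totals:
  C: 11
  H: 24
  O: 1
Molecular formula: C11H24O.
Molar mass = 172.312 g/mol.
Mass from O: 1 × 15.999 = 15.999 g/mol.
%O = 15.999 / 172.312 × 100 = 9.28%.

9.28%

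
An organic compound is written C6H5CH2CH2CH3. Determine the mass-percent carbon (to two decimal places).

Atom tally by fragment:
  benzene ring core → C:6 H:6
  (− 1 ring H displaced by substituents)
  + CH2CH2CH3 → C:3 H:7
Element totals:
  C: 9
  H: 12
Molecular formula: C9H12.
Molar mass = 120.195 g/mol.
Mass from C: 9 × 12.011 = 108.099 g/mol.
%C = 108.099 / 120.195 × 100 = 89.94%.

89.94%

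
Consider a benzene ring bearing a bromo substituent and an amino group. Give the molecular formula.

C6H6BrN

Atom tally by fragment:
  benzene ring core → C:6 H:6
  (− 2 ring H displaced by substituents)
  + Br → Br:1
  + NH2 → N:1 H:2
Element totals:
  C: 6
  H: 6
  Br: 1
  N: 1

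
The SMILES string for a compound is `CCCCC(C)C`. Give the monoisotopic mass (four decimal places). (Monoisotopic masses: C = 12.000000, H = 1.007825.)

100.1252

Atom tally by fragment:
  CH3 → C:1 H:3
  CH2 → C:1 H:2
  CH2 → C:1 H:2
  CH2 → C:1 H:2
  CH(CH3) → C:2 H:4
  CH3 → C:1 H:3
Element totals:
  C: 7
  H: 16
Molecular formula: C7H16.
  M = 7(12.0) + 16(1.007825)
    = 84.000000 + 16.125200 = 100.125200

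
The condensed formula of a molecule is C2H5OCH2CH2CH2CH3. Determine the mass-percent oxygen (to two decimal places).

15.66%

Atom tally by fragment:
  C2H5OCH2 → C:3 H:7 O:1
  CH2 → C:1 H:2
  CH2 → C:1 H:2
  CH3 → C:1 H:3
Element totals:
  C: 6
  H: 14
  O: 1
Molecular formula: C6H14O.
Molar mass = 102.177 g/mol.
Mass from O: 1 × 15.999 = 15.999 g/mol.
%O = 15.999 / 102.177 × 100 = 15.66%.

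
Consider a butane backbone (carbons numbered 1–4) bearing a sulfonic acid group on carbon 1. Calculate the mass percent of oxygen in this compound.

34.73%

Atom tally by fragment:
  HO3SCH2 → C:1 H:3 S:1 O:3
  CH2 → C:1 H:2
  CH2 → C:1 H:2
  CH3 → C:1 H:3
Element totals:
  C: 4
  H: 10
  O: 3
  S: 1
Molecular formula: C4H10O3S.
Molar mass = 138.181 g/mol.
Mass from O: 3 × 15.999 = 47.997 g/mol.
%O = 47.997 / 138.181 × 100 = 34.73%.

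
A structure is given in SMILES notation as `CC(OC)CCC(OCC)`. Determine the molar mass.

146.23 g/mol

Atom tally by fragment:
  CH3 → C:1 H:3
  CH(OCH3) → C:2 H:4 O:1
  CH2 → C:1 H:2
  CH2 → C:1 H:2
  CH2OC2H5 → C:3 H:7 O:1
Element totals:
  C: 8
  H: 18
  O: 2
Molecular formula: C8H18O2.
  M = 8(12.011) + 18(1.008) + 2(15.999)
    = 96.088 + 18.144 + 31.998 = 146.230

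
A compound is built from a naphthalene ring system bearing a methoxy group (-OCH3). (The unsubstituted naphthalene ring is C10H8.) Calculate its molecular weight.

Atom tally by fragment:
  naphthalene ring system core → C:10 H:8
  (− 1 ring H displaced by substituents)
  + OCH3 → C:1 H:3 O:1
Element totals:
  C: 11
  H: 10
  O: 1
Molecular formula: C11H10O.
  M = 11(12.011) + 10(1.008) + 15.999
    = 132.121 + 10.080 + 15.999 = 158.200

158.20 g/mol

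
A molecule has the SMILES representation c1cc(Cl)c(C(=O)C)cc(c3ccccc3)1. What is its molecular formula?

C14H11ClO

Atom tally by fragment:
  benzene ring core → C:6 H:6
  (− 3 ring H displaced by substituents)
  + Cl → Cl:1
  + COCH3 → C:2 H:3 O:1
  + C6H5 → C:6 H:5
Element totals:
  C: 14
  H: 11
  Cl: 1
  O: 1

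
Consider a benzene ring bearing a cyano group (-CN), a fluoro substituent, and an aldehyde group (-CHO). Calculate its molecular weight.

Atom tally by fragment:
  benzene ring core → C:6 H:6
  (− 3 ring H displaced by substituents)
  + CN → C:1 N:1
  + F → F:1
  + CHO → C:1 H:1 O:1
Element totals:
  C: 8
  H: 4
  F: 1
  N: 1
  O: 1
Molecular formula: C8H4FNO.
  M = 8(12.011) + 4(1.008) + 18.998 + 14.007 + 15.999
    = 96.088 + 4.032 + 18.998 + 14.007 + 15.999 = 149.124

149.12 g/mol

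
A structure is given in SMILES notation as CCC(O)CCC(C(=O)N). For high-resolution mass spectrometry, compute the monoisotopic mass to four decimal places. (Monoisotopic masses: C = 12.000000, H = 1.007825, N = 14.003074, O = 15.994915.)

Atom tally by fragment:
  CH3 → C:1 H:3
  CH2 → C:1 H:2
  CH(OH) → C:1 H:2 O:1
  CH2 → C:1 H:2
  CH2 → C:1 H:2
  CH2CONH2 → C:2 H:4 O:1 N:1
Element totals:
  C: 7
  H: 15
  N: 1
  O: 2
Molecular formula: C7H15NO2.
  M = 7(12.0) + 15(1.007825) + 14.003074 + 2(15.994915)
    = 84.000000 + 15.117375 + 14.003074 + 31.989830 = 145.110279

145.1103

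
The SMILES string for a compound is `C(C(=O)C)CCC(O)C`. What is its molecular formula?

Atom tally by fragment:
  CH3COCH2 → C:3 H:5 O:1
  CH2 → C:1 H:2
  CH2 → C:1 H:2
  CH(OH) → C:1 H:2 O:1
  CH3 → C:1 H:3
Element totals:
  C: 7
  H: 14
  O: 2

C7H14O2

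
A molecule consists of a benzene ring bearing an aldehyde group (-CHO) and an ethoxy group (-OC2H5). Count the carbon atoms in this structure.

9

Atom tally by fragment:
  benzene ring core → C:6 H:6
  (− 2 ring H displaced by substituents)
  + CHO → C:1 H:1 O:1
  + OC2H5 → C:2 H:5 O:1
Element totals:
  C: 9
  H: 10
  O: 2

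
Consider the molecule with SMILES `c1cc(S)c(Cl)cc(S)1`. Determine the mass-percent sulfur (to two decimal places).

36.29%

Atom tally by fragment:
  benzene ring core → C:6 H:6
  (− 3 ring H displaced by substituents)
  + SH → S:1 H:1
  + Cl → Cl:1
  + SH → S:1 H:1
Element totals:
  C: 6
  H: 5
  Cl: 1
  S: 2
Molecular formula: C6H5ClS2.
Molar mass = 176.676 g/mol.
Mass from S: 2 × 32.06 = 64.120 g/mol.
%S = 64.120 / 176.676 × 100 = 36.29%.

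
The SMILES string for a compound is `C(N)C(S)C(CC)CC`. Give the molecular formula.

Atom tally by fragment:
  H2NCH2 → C:1 H:4 N:1
  CH(SH) → C:1 H:2 S:1
  CH(C2H5) → C:3 H:6
  CH2 → C:1 H:2
  CH3 → C:1 H:3
Element totals:
  C: 7
  H: 17
  N: 1
  S: 1

C7H17NS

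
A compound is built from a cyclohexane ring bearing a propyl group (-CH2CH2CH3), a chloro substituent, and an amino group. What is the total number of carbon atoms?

9

Atom tally by fragment:
  cyclohexane ring core → C:6 H:12
  (− 3 ring H displaced by substituents)
  + CH2CH2CH3 → C:3 H:7
  + Cl → Cl:1
  + NH2 → N:1 H:2
Element totals:
  C: 9
  H: 18
  Cl: 1
  N: 1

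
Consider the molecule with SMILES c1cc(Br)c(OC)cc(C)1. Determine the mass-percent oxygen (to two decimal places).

Atom tally by fragment:
  benzene ring core → C:6 H:6
  (− 3 ring H displaced by substituents)
  + Br → Br:1
  + OCH3 → C:1 H:3 O:1
  + CH3 → C:1 H:3
Element totals:
  C: 8
  H: 9
  Br: 1
  O: 1
Molecular formula: C8H9BrO.
Molar mass = 201.063 g/mol.
Mass from O: 1 × 15.999 = 15.999 g/mol.
%O = 15.999 / 201.063 × 100 = 7.96%.

7.96%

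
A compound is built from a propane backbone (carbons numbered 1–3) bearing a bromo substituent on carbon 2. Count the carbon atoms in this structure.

Atom tally by fragment:
  CH3 → C:1 H:3
  CH(Br) → C:1 H:1 Br:1
  CH3 → C:1 H:3
Element totals:
  C: 3
  H: 7
  Br: 1

3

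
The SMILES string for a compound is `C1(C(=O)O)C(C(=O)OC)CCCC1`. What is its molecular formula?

C9H14O4

Atom tally by fragment:
  cyclohexane ring core → C:6 H:12
  (− 2 ring H displaced by substituents)
  + COOH → C:1 H:1 O:2
  + COOCH3 → C:2 H:3 O:2
Element totals:
  C: 9
  H: 14
  O: 4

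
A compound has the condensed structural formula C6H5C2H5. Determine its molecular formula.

C8H10

Atom tally by fragment:
  benzene ring core → C:6 H:6
  (− 1 ring H displaced by substituents)
  + C2H5 → C:2 H:5
Element totals:
  C: 8
  H: 10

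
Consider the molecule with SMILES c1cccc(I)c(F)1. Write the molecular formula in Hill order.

Atom tally by fragment:
  benzene ring core → C:6 H:6
  (− 2 ring H displaced by substituents)
  + I → I:1
  + F → F:1
Element totals:
  C: 6
  H: 4
  F: 1
  I: 1

C6H4FI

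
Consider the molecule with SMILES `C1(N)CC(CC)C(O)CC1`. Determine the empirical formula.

Atom tally by fragment:
  cyclohexane ring core → C:6 H:12
  (− 3 ring H displaced by substituents)
  + NH2 → N:1 H:2
  + C2H5 → C:2 H:5
  + OH → O:1 H:1
Element totals:
  C: 8
  H: 17
  N: 1
  O: 1
Molecular formula: C8H17NO.
gcd of subscripts (8, 17, 1, 1) = 1, so the empirical formula equals the molecular formula.

C8H17NO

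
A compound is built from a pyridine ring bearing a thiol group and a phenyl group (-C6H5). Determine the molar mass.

Atom tally by fragment:
  pyridine ring core → C:5 H:5 N:1
  (− 2 ring H displaced by substituents)
  + SH → S:1 H:1
  + C6H5 → C:6 H:5
Element totals:
  C: 11
  H: 9
  N: 1
  S: 1
Molecular formula: C11H9NS.
  M = 11(12.011) + 9(1.008) + 14.007 + 32.06
    = 132.121 + 9.072 + 14.007 + 32.060 = 187.260

187.26 g/mol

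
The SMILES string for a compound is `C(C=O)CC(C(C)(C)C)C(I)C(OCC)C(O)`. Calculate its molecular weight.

Atom tally by fragment:
  OHCCH2 → C:2 H:3 O:1
  CH2 → C:1 H:2
  CH(C(CH3)3) → C:5 H:10
  CH(I) → C:1 H:1 I:1
  CH(OC2H5) → C:3 H:6 O:1
  CH2OH → C:1 H:3 O:1
Element totals:
  C: 13
  H: 25
  I: 1
  O: 3
Molecular formula: C13H25IO3.
  M = 13(12.011) + 25(1.008) + 126.904 + 3(15.999)
    = 156.143 + 25.200 + 126.904 + 47.997 = 356.244

356.24 g/mol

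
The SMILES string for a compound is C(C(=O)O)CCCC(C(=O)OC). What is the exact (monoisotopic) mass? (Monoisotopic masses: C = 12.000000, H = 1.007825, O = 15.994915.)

Atom tally by fragment:
  HOOCCH2 → C:2 H:3 O:2
  CH2 → C:1 H:2
  CH2 → C:1 H:2
  CH2 → C:1 H:2
  CH2COOCH3 → C:3 H:5 O:2
Element totals:
  C: 8
  H: 14
  O: 4
Molecular formula: C8H14O4.
  M = 8(12.0) + 14(1.007825) + 4(15.994915)
    = 96.000000 + 14.109550 + 63.979660 = 174.089210

174.0892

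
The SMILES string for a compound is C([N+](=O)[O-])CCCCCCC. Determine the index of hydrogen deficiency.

Atom tally by fragment:
  O2NCH2 → C:1 H:2 N:1 O:2
  CH2 → C:1 H:2
  CH2 → C:1 H:2
  CH2 → C:1 H:2
  CH2 → C:1 H:2
  CH2 → C:1 H:2
  CH2 → C:1 H:2
  CH3 → C:1 H:3
Element totals:
  C: 8
  H: 17
  N: 1
  O: 2
Molecular formula: C8H17NO2.
DoU = (2C + 2 + N − H − X) / 2 = (2·8 + 2 + 1 − 17 − 0) / 2 = 1.

1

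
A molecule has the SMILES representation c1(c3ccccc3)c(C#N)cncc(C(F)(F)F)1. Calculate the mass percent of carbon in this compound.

Atom tally by fragment:
  pyridine ring core → C:5 H:5 N:1
  (− 3 ring H displaced by substituents)
  + C6H5 → C:6 H:5
  + CN → C:1 N:1
  + CF3 → C:1 F:3
Element totals:
  C: 13
  H: 7
  F: 3
  N: 2
Molecular formula: C13H7F3N2.
Molar mass = 248.207 g/mol.
Mass from C: 13 × 12.011 = 156.143 g/mol.
%C = 156.143 / 248.207 × 100 = 62.91%.

62.91%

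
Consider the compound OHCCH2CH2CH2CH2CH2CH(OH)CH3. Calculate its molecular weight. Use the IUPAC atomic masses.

144.21 g/mol

Element totals:
  C: 8
  H: 16
  O: 2
Molecular formula: C8H16O2.
  M = 8(12.011) + 16(1.008) + 2(15.999)
    = 96.088 + 16.128 + 31.998 = 144.214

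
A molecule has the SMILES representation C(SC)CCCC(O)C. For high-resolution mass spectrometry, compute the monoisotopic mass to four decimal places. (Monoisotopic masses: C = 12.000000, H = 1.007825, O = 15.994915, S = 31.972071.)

Atom tally by fragment:
  CH3SCH2 → C:2 H:5 S:1
  CH2 → C:1 H:2
  CH2 → C:1 H:2
  CH2 → C:1 H:2
  CH(OH) → C:1 H:2 O:1
  CH3 → C:1 H:3
Element totals:
  C: 7
  H: 16
  O: 1
  S: 1
Molecular formula: C7H16OS.
  M = 7(12.0) + 16(1.007825) + 15.994915 + 31.972071
    = 84.000000 + 16.125200 + 15.994915 + 31.972071 = 148.092186

148.0922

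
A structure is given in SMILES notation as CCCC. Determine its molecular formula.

Atom tally by fragment:
  CH3 → C:1 H:3
  CH2 → C:1 H:2
  CH2 → C:1 H:2
  CH3 → C:1 H:3
Element totals:
  C: 4
  H: 10

C4H10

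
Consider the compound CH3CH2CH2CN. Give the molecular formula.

Atom tally by fragment:
  CH3 → C:1 H:3
  CH2 → C:1 H:2
  CH2CN → C:2 H:2 N:1
Element totals:
  C: 4
  H: 7
  N: 1

C4H7N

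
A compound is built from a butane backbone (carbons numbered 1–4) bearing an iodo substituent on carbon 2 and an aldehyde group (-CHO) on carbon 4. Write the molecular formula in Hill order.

Atom tally by fragment:
  CH3 → C:1 H:3
  CH(I) → C:1 H:1 I:1
  CH2 → C:1 H:2
  CH2CHO → C:2 H:3 O:1
Element totals:
  C: 5
  H: 9
  I: 1
  O: 1

C5H9IO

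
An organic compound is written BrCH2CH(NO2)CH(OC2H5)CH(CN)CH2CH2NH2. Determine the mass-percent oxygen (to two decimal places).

Element totals:
  C: 9
  H: 16
  Br: 1
  N: 3
  O: 3
Molecular formula: C9H16BrN3O3.
Molar mass = 294.149 g/mol.
Mass from O: 3 × 15.999 = 47.997 g/mol.
%O = 47.997 / 294.149 × 100 = 16.32%.

16.32%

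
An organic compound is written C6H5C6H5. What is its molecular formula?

C12H10

Element totals:
  C: 12
  H: 10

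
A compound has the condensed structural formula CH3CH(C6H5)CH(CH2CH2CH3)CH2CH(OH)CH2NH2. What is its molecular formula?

C15H25NO

Element totals:
  C: 15
  H: 25
  N: 1
  O: 1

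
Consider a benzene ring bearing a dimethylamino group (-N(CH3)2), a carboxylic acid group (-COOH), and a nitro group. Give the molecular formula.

Atom tally by fragment:
  benzene ring core → C:6 H:6
  (− 3 ring H displaced by substituents)
  + N(CH3)2 → N:1 C:2 H:6
  + COOH → C:1 H:1 O:2
  + NO2 → N:1 O:2
Element totals:
  C: 9
  H: 10
  N: 2
  O: 4

C9H10N2O4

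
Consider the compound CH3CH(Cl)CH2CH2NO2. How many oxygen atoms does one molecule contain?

Element totals:
  C: 4
  H: 8
  Cl: 1
  N: 1
  O: 2

2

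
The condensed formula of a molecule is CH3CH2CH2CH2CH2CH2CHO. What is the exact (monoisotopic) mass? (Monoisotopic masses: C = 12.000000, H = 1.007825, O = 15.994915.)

114.1045

Element totals:
  C: 7
  H: 14
  O: 1
Molecular formula: C7H14O.
  M = 7(12.0) + 14(1.007825) + 15.994915
    = 84.000000 + 14.109550 + 15.994915 = 114.104465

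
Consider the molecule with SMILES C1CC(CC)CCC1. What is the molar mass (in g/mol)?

Atom tally by fragment:
  cyclohexane ring core → C:6 H:12
  (− 1 ring H displaced by substituents)
  + C2H5 → C:2 H:5
Element totals:
  C: 8
  H: 16
Molecular formula: C8H16.
  M = 8(12.011) + 16(1.008)
    = 96.088 + 16.128 = 112.216

112.22 g/mol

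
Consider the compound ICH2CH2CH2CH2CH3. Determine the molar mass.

Element totals:
  C: 5
  H: 11
  I: 1
Molecular formula: C5H11I.
  M = 5(12.011) + 11(1.008) + 126.904
    = 60.055 + 11.088 + 126.904 = 198.047

198.05 g/mol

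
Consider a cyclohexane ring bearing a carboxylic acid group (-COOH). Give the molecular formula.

C7H12O2

Atom tally by fragment:
  cyclohexane ring core → C:6 H:12
  (− 1 ring H displaced by substituents)
  + COOH → C:1 H:1 O:2
Element totals:
  C: 7
  H: 12
  O: 2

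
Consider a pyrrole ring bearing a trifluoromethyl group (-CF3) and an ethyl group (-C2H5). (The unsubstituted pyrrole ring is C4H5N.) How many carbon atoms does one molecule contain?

Atom tally by fragment:
  pyrrole ring core → C:4 H:5 N:1
  (− 2 ring H displaced by substituents)
  + CF3 → C:1 F:3
  + C2H5 → C:2 H:5
Element totals:
  C: 7
  H: 8
  F: 3
  N: 1

7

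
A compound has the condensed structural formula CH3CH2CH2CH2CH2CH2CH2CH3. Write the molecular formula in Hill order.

Atom tally by fragment:
  CH3 → C:1 H:3
  CH2 → C:1 H:2
  CH2 → C:1 H:2
  CH2 → C:1 H:2
  CH2 → C:1 H:2
  CH2 → C:1 H:2
  CH2 → C:1 H:2
  CH3 → C:1 H:3
Element totals:
  C: 8
  H: 18

C8H18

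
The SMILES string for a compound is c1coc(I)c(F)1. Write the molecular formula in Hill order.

C4H2FIO

Atom tally by fragment:
  furan ring core → C:4 H:4 O:1
  (− 2 ring H displaced by substituents)
  + I → I:1
  + F → F:1
Element totals:
  C: 4
  H: 2
  F: 1
  I: 1
  O: 1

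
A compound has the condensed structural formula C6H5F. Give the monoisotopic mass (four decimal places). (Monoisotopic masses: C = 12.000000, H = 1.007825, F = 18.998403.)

96.0375

Atom tally by fragment:
  benzene ring core → C:6 H:6
  (− 1 ring H displaced by substituents)
  + F → F:1
Element totals:
  C: 6
  H: 5
  F: 1
Molecular formula: C6H5F.
  M = 6(12.0) + 5(1.007825) + 18.998403
    = 72.000000 + 5.039125 + 18.998403 = 96.037528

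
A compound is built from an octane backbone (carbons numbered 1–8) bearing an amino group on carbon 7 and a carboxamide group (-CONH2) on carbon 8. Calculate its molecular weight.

Atom tally by fragment:
  CH3 → C:1 H:3
  CH2 → C:1 H:2
  CH2 → C:1 H:2
  CH2 → C:1 H:2
  CH2 → C:1 H:2
  CH2 → C:1 H:2
  CH(NH2) → C:1 H:3 N:1
  CH2CONH2 → C:2 H:4 O:1 N:1
Element totals:
  C: 9
  H: 20
  N: 2
  O: 1
Molecular formula: C9H20N2O.
  M = 9(12.011) + 20(1.008) + 2(14.007) + 15.999
    = 108.099 + 20.160 + 28.014 + 15.999 = 172.272

172.27 g/mol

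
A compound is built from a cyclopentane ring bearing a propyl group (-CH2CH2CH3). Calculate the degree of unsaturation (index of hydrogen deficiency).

1

Atom tally by fragment:
  cyclopentane ring core → C:5 H:10
  (− 1 ring H displaced by substituents)
  + CH2CH2CH3 → C:3 H:7
Element totals:
  C: 8
  H: 16
Molecular formula: C8H16.
DoU = (2C + 2 + N − H − X) / 2 = (2·8 + 2 + 0 − 16 − 0) / 2 = 1.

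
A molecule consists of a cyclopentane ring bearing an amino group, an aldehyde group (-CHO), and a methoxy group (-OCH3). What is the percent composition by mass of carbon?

58.72%

Atom tally by fragment:
  cyclopentane ring core → C:5 H:10
  (− 3 ring H displaced by substituents)
  + NH2 → N:1 H:2
  + CHO → C:1 H:1 O:1
  + OCH3 → C:1 H:3 O:1
Element totals:
  C: 7
  H: 13
  N: 1
  O: 2
Molecular formula: C7H13NO2.
Molar mass = 143.186 g/mol.
Mass from C: 7 × 12.011 = 84.077 g/mol.
%C = 84.077 / 143.186 × 100 = 58.72%.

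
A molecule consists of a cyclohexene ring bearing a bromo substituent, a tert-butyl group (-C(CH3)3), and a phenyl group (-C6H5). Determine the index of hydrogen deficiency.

6

Atom tally by fragment:
  cyclohexene ring core → C:6 H:10
  (− 3 ring H displaced by substituents)
  + Br → Br:1
  + C(CH3)3 → C:4 H:9
  + C6H5 → C:6 H:5
Element totals:
  C: 16
  H: 21
  Br: 1
Molecular formula: C16H21Br.
DoU = (2C + 2 + N − H − X) / 2 = (2·16 + 2 + 0 − 21 − 1) / 2 = 6.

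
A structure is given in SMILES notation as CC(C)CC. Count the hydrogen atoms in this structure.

12

Atom tally by fragment:
  CH3 → C:1 H:3
  CH(CH3) → C:2 H:4
  CH2 → C:1 H:2
  CH3 → C:1 H:3
Element totals:
  C: 5
  H: 12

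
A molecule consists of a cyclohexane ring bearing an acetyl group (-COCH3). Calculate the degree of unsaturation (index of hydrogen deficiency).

2

Atom tally by fragment:
  cyclohexane ring core → C:6 H:12
  (− 1 ring H displaced by substituents)
  + COCH3 → C:2 H:3 O:1
Element totals:
  C: 8
  H: 14
  O: 1
Molecular formula: C8H14O.
DoU = (2C + 2 + N − H − X) / 2 = (2·8 + 2 + 0 − 14 − 0) / 2 = 2.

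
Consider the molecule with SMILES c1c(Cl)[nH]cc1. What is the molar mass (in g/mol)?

101.53 g/mol

Atom tally by fragment:
  pyrrole ring core → C:4 H:5 N:1
  (− 1 ring H displaced by substituents)
  + Cl → Cl:1
Element totals:
  C: 4
  H: 4
  Cl: 1
  N: 1
Molecular formula: C4H4ClN.
  M = 4(12.011) + 4(1.008) + 35.45 + 14.007
    = 48.044 + 4.032 + 35.450 + 14.007 = 101.533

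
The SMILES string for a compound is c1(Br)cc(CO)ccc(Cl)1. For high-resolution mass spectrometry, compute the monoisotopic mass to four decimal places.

219.9291

Atom tally by fragment:
  benzene ring core → C:6 H:6
  (− 3 ring H displaced by substituents)
  + Br → Br:1
  + CH2OH → C:1 H:3 O:1
  + Cl → Cl:1
Element totals:
  C: 7
  H: 6
  Br: 1
  Cl: 1
  O: 1
Molecular formula: C7H6BrClO.
  M = 7(12.0) + 6(1.007825) + 78.918338 + 34.968853 + 15.994915
    = 84.000000 + 6.046950 + 78.918338 + 34.968853 + 15.994915 = 219.929056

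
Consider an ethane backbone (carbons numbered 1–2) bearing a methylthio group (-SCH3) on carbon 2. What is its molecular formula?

C3H8S

Atom tally by fragment:
  CH3 → C:1 H:3
  CH2SCH3 → C:2 H:5 S:1
Element totals:
  C: 3
  H: 8
  S: 1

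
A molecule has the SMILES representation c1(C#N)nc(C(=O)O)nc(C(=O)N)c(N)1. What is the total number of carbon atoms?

7

Atom tally by fragment:
  pyrimidine ring core → C:4 H:4 N:2
  (− 4 ring H displaced by substituents)
  + CN → C:1 N:1
  + COOH → C:1 H:1 O:2
  + CONH2 → C:1 H:2 O:1 N:1
  + NH2 → N:1 H:2
Element totals:
  C: 7
  H: 5
  N: 5
  O: 3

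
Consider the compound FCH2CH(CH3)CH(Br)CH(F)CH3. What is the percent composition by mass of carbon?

35.84%

Atom tally by fragment:
  FCH2 → C:1 H:2 F:1
  CH(CH3) → C:2 H:4
  CH(Br) → C:1 H:1 Br:1
  CH(F) → C:1 H:1 F:1
  CH3 → C:1 H:3
Element totals:
  C: 6
  H: 11
  Br: 1
  F: 2
Molecular formula: C6H11BrF2.
Molar mass = 201.054 g/mol.
Mass from C: 6 × 12.011 = 72.066 g/mol.
%C = 72.066 / 201.054 × 100 = 35.84%.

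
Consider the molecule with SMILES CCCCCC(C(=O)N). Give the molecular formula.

Atom tally by fragment:
  CH3 → C:1 H:3
  CH2 → C:1 H:2
  CH2 → C:1 H:2
  CH2 → C:1 H:2
  CH2 → C:1 H:2
  CH2CONH2 → C:2 H:4 O:1 N:1
Element totals:
  C: 7
  H: 15
  N: 1
  O: 1

C7H15NO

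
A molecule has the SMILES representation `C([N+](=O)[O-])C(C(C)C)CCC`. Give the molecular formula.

C8H17NO2

Atom tally by fragment:
  O2NCH2 → C:1 H:2 N:1 O:2
  CH(CH(CH3)2) → C:4 H:8
  CH2 → C:1 H:2
  CH2 → C:1 H:2
  CH3 → C:1 H:3
Element totals:
  C: 8
  H: 17
  N: 1
  O: 2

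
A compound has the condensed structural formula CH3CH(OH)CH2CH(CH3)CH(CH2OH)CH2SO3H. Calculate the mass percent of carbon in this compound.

42.46%

Element totals:
  C: 8
  H: 18
  O: 5
  S: 1
Molecular formula: C8H18O5S.
Molar mass = 226.287 g/mol.
Mass from C: 8 × 12.011 = 96.088 g/mol.
%C = 96.088 / 226.287 × 100 = 42.46%.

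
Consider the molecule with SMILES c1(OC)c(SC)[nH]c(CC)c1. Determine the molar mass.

171.26 g/mol

Atom tally by fragment:
  pyrrole ring core → C:4 H:5 N:1
  (− 3 ring H displaced by substituents)
  + OCH3 → C:1 H:3 O:1
  + SCH3 → C:1 H:3 S:1
  + C2H5 → C:2 H:5
Element totals:
  C: 8
  H: 13
  N: 1
  O: 1
  S: 1
Molecular formula: C8H13NOS.
  M = 8(12.011) + 13(1.008) + 14.007 + 15.999 + 32.06
    = 96.088 + 13.104 + 14.007 + 15.999 + 32.060 = 171.258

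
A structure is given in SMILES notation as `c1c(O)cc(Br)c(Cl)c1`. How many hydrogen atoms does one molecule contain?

4

Atom tally by fragment:
  benzene ring core → C:6 H:6
  (− 3 ring H displaced by substituents)
  + OH → O:1 H:1
  + Br → Br:1
  + Cl → Cl:1
Element totals:
  C: 6
  H: 4
  Br: 1
  Cl: 1
  O: 1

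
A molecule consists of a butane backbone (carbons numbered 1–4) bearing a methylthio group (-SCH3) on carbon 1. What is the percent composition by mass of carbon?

Atom tally by fragment:
  CH3SCH2 → C:2 H:5 S:1
  CH2 → C:1 H:2
  CH2 → C:1 H:2
  CH3 → C:1 H:3
Element totals:
  C: 5
  H: 12
  S: 1
Molecular formula: C5H12S.
Molar mass = 104.211 g/mol.
Mass from C: 5 × 12.011 = 60.055 g/mol.
%C = 60.055 / 104.211 × 100 = 57.63%.

57.63%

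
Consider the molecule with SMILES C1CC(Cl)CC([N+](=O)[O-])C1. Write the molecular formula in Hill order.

C6H10ClNO2

Atom tally by fragment:
  cyclohexane ring core → C:6 H:12
  (− 2 ring H displaced by substituents)
  + Cl → Cl:1
  + NO2 → N:1 O:2
Element totals:
  C: 6
  H: 10
  Cl: 1
  N: 1
  O: 2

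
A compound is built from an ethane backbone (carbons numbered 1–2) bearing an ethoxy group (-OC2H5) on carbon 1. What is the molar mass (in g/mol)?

Atom tally by fragment:
  C2H5OCH2 → C:3 H:7 O:1
  CH3 → C:1 H:3
Element totals:
  C: 4
  H: 10
  O: 1
Molecular formula: C4H10O.
  M = 4(12.011) + 10(1.008) + 15.999
    = 48.044 + 10.080 + 15.999 = 74.123

74.12 g/mol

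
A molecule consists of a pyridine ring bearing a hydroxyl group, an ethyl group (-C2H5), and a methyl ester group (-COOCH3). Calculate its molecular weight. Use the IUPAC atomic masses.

181.19 g/mol

Atom tally by fragment:
  pyridine ring core → C:5 H:5 N:1
  (− 3 ring H displaced by substituents)
  + OH → O:1 H:1
  + C2H5 → C:2 H:5
  + COOCH3 → C:2 H:3 O:2
Element totals:
  C: 9
  H: 11
  N: 1
  O: 3
Molecular formula: C9H11NO3.
  M = 9(12.011) + 11(1.008) + 14.007 + 3(15.999)
    = 108.099 + 11.088 + 14.007 + 47.997 = 181.191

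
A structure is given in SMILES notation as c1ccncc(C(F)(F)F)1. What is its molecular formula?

Atom tally by fragment:
  pyridine ring core → C:5 H:5 N:1
  (− 1 ring H displaced by substituents)
  + CF3 → C:1 F:3
Element totals:
  C: 6
  H: 4
  F: 3
  N: 1

C6H4F3N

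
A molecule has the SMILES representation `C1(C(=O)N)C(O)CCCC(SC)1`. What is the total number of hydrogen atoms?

Atom tally by fragment:
  cyclohexane ring core → C:6 H:12
  (− 3 ring H displaced by substituents)
  + CONH2 → C:1 H:2 O:1 N:1
  + OH → O:1 H:1
  + SCH3 → C:1 H:3 S:1
Element totals:
  C: 8
  H: 15
  N: 1
  O: 2
  S: 1

15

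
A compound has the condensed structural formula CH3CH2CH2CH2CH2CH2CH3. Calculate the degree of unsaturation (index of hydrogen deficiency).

Atom tally by fragment:
  CH3 → C:1 H:3
  CH2 → C:1 H:2
  CH2 → C:1 H:2
  CH2 → C:1 H:2
  CH2 → C:1 H:2
  CH2 → C:1 H:2
  CH3 → C:1 H:3
Element totals:
  C: 7
  H: 16
Molecular formula: C7H16.
DoU = (2C + 2 + N − H − X) / 2 = (2·7 + 2 + 0 − 16 − 0) / 2 = 0.

0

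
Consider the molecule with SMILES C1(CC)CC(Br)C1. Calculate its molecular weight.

163.06 g/mol

Atom tally by fragment:
  cyclobutane ring core → C:4 H:8
  (− 2 ring H displaced by substituents)
  + C2H5 → C:2 H:5
  + Br → Br:1
Element totals:
  C: 6
  H: 11
  Br: 1
Molecular formula: C6H11Br.
  M = 6(12.011) + 11(1.008) + 79.904
    = 72.066 + 11.088 + 79.904 = 163.058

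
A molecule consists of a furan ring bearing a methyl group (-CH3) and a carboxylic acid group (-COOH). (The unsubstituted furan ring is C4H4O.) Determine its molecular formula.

C6H6O3

Atom tally by fragment:
  furan ring core → C:4 H:4 O:1
  (− 2 ring H displaced by substituents)
  + CH3 → C:1 H:3
  + COOH → C:1 H:1 O:2
Element totals:
  C: 6
  H: 6
  O: 3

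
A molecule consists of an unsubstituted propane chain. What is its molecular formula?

Atom tally by fragment:
  CH3 → C:1 H:3
  CH2 → C:1 H:2
  CH3 → C:1 H:3
Element totals:
  C: 3
  H: 8

C3H8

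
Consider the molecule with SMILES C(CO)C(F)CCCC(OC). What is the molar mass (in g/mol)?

Atom tally by fragment:
  HOCH2CH2 → C:2 H:5 O:1
  CH(F) → C:1 H:1 F:1
  CH2 → C:1 H:2
  CH2 → C:1 H:2
  CH2 → C:1 H:2
  CH2OCH3 → C:2 H:5 O:1
Element totals:
  C: 8
  H: 17
  F: 1
  O: 2
Molecular formula: C8H17FO2.
  M = 8(12.011) + 17(1.008) + 18.998 + 2(15.999)
    = 96.088 + 17.136 + 18.998 + 31.998 = 164.220

164.22 g/mol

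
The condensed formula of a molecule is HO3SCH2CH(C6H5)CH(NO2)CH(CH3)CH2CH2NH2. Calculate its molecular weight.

Atom tally by fragment:
  HO3SCH2 → C:1 H:3 S:1 O:3
  CH(C6H5) → C:7 H:6
  CH(NO2) → C:1 H:1 N:1 O:2
  CH(CH3) → C:2 H:4
  CH2 → C:1 H:2
  CH2NH2 → C:1 H:4 N:1
Element totals:
  C: 13
  H: 20
  N: 2
  O: 5
  S: 1
Molecular formula: C13H20N2O5S.
  M = 13(12.011) + 20(1.008) + 2(14.007) + 5(15.999) + 32.06
    = 156.143 + 20.160 + 28.014 + 79.995 + 32.060 = 316.372

316.37 g/mol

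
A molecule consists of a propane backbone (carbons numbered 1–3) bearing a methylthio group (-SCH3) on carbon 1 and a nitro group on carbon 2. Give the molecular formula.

C4H9NO2S

Atom tally by fragment:
  CH3SCH2 → C:2 H:5 S:1
  CH(NO2) → C:1 H:1 N:1 O:2
  CH3 → C:1 H:3
Element totals:
  C: 4
  H: 9
  N: 1
  O: 2
  S: 1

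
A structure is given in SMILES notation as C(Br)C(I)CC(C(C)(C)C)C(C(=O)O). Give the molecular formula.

Atom tally by fragment:
  BrCH2 → C:1 H:2 Br:1
  CH(I) → C:1 H:1 I:1
  CH2 → C:1 H:2
  CH(C(CH3)3) → C:5 H:10
  CH2COOH → C:2 H:3 O:2
Element totals:
  C: 10
  H: 18
  Br: 1
  I: 1
  O: 2

C10H18BrIO2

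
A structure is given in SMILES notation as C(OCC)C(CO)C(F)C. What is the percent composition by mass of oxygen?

Atom tally by fragment:
  C2H5OCH2 → C:3 H:7 O:1
  CH(CH2OH) → C:2 H:4 O:1
  CH(F) → C:1 H:1 F:1
  CH3 → C:1 H:3
Element totals:
  C: 7
  H: 15
  F: 1
  O: 2
Molecular formula: C7H15FO2.
Molar mass = 150.193 g/mol.
Mass from O: 2 × 15.999 = 31.998 g/mol.
%O = 31.998 / 150.193 × 100 = 21.30%.

21.30%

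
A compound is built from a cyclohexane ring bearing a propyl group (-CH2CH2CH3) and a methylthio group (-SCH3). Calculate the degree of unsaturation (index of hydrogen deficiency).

1

Atom tally by fragment:
  cyclohexane ring core → C:6 H:12
  (− 2 ring H displaced by substituents)
  + CH2CH2CH3 → C:3 H:7
  + SCH3 → C:1 H:3 S:1
Element totals:
  C: 10
  H: 20
  S: 1
Molecular formula: C10H20S.
DoU = (2C + 2 + N − H − X) / 2 = (2·10 + 2 + 0 − 20 − 0) / 2 = 1.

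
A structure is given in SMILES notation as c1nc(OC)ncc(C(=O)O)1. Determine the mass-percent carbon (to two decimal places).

46.76%

Atom tally by fragment:
  pyrimidine ring core → C:4 H:4 N:2
  (− 2 ring H displaced by substituents)
  + OCH3 → C:1 H:3 O:1
  + COOH → C:1 H:1 O:2
Element totals:
  C: 6
  H: 6
  N: 2
  O: 3
Molecular formula: C6H6N2O3.
Molar mass = 154.125 g/mol.
Mass from C: 6 × 12.011 = 72.066 g/mol.
%C = 72.066 / 154.125 × 100 = 46.76%.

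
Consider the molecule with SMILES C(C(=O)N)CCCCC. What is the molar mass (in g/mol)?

Atom tally by fragment:
  H2NOCCH2 → C:2 H:4 O:1 N:1
  CH2 → C:1 H:2
  CH2 → C:1 H:2
  CH2 → C:1 H:2
  CH2 → C:1 H:2
  CH3 → C:1 H:3
Element totals:
  C: 7
  H: 15
  N: 1
  O: 1
Molecular formula: C7H15NO.
  M = 7(12.011) + 15(1.008) + 14.007 + 15.999
    = 84.077 + 15.120 + 14.007 + 15.999 = 129.203

129.20 g/mol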